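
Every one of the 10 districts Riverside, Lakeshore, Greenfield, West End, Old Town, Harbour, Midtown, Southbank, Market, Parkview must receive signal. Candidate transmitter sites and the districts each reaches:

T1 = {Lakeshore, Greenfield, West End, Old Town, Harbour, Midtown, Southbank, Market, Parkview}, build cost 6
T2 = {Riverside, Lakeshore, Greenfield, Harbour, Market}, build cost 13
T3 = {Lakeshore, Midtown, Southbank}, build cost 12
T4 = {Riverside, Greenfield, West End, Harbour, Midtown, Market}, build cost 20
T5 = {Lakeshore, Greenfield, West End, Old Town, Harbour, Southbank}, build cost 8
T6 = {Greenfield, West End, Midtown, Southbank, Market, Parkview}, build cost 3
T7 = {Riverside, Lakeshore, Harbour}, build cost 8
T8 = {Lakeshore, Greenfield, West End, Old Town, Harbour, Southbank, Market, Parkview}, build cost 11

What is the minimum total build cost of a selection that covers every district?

14

T1, T7 cover every district at build cost 6 + 8 = 14.
Any cover uses at least 2 transmitter sites; among all covering selections none totals below 14.
Greedy by coverage-per-build cost would pick T6, T1, T7 for 17 — worse than the optimum 14.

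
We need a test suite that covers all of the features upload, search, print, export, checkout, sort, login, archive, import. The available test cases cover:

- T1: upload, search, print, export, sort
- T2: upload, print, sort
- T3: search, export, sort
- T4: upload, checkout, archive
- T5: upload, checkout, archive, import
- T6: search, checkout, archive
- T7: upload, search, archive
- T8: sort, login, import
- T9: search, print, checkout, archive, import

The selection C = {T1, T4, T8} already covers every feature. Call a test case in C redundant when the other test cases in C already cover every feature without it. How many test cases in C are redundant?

Drop T1: search, print, export uncovered — not redundant.
Drop T4: checkout, archive uncovered — not redundant.
Drop T8: login, import uncovered — not redundant.
None of the test cases in C is redundant.

0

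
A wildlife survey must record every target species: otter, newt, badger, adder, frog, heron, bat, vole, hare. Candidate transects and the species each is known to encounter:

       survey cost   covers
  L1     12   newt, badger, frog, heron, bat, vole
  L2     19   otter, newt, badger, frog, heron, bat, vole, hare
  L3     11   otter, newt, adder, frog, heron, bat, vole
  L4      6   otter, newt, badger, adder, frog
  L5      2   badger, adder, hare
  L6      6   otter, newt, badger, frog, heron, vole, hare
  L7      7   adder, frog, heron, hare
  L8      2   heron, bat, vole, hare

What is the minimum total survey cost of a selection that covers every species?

8

L4, L8 cover every species at survey cost 6 + 2 = 8.
Any cover uses at least 2 transects; among all covering selections none totals below 8.
Greedy by coverage-per-survey cost would pick L8, L5, L4 for 10 — worse than the optimum 8.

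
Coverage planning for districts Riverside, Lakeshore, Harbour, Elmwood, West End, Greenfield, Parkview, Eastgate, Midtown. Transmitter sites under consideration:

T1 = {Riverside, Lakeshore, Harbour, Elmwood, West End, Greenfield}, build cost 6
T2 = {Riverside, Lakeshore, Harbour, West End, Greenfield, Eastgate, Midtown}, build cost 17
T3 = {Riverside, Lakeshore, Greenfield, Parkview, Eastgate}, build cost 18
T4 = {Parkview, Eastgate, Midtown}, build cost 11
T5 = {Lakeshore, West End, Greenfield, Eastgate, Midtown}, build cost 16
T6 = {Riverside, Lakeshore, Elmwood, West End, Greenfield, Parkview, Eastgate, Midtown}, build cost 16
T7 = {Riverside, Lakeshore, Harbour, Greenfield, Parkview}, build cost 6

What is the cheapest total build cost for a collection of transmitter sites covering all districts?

T1, T4 cover every district at build cost 6 + 11 = 17.
Any cover uses at least 2 transmitter sites; among all covering selections none totals below 17.

17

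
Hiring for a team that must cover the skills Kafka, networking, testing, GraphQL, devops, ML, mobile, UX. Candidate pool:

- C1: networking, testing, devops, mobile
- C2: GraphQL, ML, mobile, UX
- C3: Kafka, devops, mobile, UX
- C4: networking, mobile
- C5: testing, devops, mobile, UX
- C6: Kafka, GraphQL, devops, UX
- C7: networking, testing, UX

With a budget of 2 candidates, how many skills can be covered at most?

Choosing C1, C2 covers {networking, testing, GraphQL, devops, ML, mobile, UX} — 7 skills.
No choice of 2 candidates does better; here Kafka is left uncovered.

7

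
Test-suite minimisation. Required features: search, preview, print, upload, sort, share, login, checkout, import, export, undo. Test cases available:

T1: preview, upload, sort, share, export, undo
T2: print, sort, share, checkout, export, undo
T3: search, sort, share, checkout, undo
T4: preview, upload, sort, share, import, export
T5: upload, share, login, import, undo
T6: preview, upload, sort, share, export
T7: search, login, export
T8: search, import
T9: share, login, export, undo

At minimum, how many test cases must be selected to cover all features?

T2, T4, T7 together cover {search, preview, print, upload, sort, share, login, checkout, import, export, undo} — every feature.
No 2 of the 9 test cases cover everything (all 36 pairs fall short), so 3 is minimum.

3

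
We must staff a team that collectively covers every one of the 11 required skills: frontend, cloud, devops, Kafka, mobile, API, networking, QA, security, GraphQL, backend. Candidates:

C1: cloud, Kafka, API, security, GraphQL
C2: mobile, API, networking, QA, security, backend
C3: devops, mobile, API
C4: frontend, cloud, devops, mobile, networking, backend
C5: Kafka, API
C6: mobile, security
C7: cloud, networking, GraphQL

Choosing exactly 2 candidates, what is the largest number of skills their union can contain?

10

Choosing C1, C4 covers {frontend, cloud, devops, Kafka, mobile, API, networking, security, GraphQL, backend} — 10 skills.
No choice of 2 candidates does better; here QA is left uncovered.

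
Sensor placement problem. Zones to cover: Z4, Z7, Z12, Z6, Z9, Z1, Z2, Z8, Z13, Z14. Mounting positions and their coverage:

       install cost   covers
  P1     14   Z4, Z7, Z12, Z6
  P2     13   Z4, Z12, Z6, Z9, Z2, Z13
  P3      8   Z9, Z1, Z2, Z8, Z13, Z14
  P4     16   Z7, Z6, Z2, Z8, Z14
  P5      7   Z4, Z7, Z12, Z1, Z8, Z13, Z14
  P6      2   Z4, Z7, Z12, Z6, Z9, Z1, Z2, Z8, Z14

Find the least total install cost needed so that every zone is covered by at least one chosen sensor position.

9

P5, P6 cover every zone at install cost 7 + 2 = 9.
Any cover uses at least 2 sensor positions; among all covering selections none totals below 9.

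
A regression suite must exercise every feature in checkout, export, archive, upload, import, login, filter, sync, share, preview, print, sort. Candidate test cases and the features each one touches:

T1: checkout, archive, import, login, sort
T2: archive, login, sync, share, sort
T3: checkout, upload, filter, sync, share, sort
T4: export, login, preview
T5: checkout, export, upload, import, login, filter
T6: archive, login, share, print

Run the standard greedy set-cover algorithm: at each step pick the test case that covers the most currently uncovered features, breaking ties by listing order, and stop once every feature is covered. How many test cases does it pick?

4

Pick 1: T3 covers 6 new features (checkout, upload, filter, sync, share, sort).
Pick 2: T1 covers 3 new features (archive, import, login).
Pick 3: T4 covers 2 new features (export, preview).
Pick 4: T6 covers 1 new features (print).
Greedy uses 4 test cases.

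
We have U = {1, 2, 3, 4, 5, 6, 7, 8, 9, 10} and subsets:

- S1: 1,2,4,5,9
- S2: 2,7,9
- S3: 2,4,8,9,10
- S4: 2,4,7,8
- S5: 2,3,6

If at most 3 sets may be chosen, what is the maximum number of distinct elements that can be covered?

9

Choosing S1, S3, S5 covers {1, 2, 3, 4, 5, 6, 8, 9, 10} — 9 elements.
No choice of 3 sets does better; here 7 is left uncovered.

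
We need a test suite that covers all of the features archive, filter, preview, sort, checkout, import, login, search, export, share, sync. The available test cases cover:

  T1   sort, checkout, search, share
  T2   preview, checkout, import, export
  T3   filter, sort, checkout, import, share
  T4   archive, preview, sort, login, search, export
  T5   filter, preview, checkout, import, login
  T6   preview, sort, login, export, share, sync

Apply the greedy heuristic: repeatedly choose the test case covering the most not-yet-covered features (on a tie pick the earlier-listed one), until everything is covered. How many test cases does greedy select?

Pick 1: T4 covers 6 new features (archive, preview, sort, login, search, export).
Pick 2: T3 covers 4 new features (filter, checkout, import, share).
Pick 3: T6 covers 1 new features (sync).
Greedy uses 3 test cases.

3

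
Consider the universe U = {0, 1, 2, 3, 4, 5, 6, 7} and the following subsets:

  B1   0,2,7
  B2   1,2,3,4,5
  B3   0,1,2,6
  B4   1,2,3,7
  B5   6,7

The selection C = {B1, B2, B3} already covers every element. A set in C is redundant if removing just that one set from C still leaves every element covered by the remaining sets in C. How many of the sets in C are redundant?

Drop B1: 7 uncovered — not redundant.
Drop B2: 3, 4, 5 uncovered — not redundant.
Drop B3: 6 uncovered — not redundant.
None of the sets in C is redundant.

0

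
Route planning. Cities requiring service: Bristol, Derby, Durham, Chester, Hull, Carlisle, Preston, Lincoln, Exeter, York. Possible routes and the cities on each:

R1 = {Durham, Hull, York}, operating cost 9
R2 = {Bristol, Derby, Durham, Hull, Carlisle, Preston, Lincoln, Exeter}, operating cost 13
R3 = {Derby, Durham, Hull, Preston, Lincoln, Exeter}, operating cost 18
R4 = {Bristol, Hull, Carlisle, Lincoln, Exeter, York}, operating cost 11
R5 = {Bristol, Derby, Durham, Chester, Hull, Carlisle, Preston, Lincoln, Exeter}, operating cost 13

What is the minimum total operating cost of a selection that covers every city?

R1, R5 cover every city at operating cost 9 + 13 = 22.
Any cover uses at least 2 routes; among all covering selections none totals below 22.

22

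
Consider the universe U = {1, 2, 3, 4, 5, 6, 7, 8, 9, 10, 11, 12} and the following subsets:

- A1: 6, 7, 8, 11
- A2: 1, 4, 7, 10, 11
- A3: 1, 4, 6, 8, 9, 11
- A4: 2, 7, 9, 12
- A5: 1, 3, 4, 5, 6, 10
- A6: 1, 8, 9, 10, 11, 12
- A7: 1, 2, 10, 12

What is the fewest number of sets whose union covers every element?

3

A1, A4, A5 together cover {1, 2, 3, 4, 5, 6, 7, 8, 9, 10, 11, 12} — every element.
No 2 of the 7 sets cover everything (all 21 pairs fall short), so 3 is minimum.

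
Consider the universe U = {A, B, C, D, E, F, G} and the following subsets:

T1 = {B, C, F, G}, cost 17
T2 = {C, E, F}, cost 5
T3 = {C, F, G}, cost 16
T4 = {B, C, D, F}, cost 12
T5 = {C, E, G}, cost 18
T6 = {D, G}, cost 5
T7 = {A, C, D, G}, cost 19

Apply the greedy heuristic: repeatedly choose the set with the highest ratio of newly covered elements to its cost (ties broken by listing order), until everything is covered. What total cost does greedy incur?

Pick 1: T2 adds 3 new (C, E, F) at cost 5 (ratio 3/5).
Pick 2: T6 adds 2 new (D, G) at cost 5 (ratio 2/5).
Pick 3: T4 adds 1 new (B) at cost 12 (ratio 1/12).
Pick 4: T7 adds 1 new (A) at cost 19 (ratio 1/19).
Greedy total cost: 5 + 5 + 12 + 19 = 41. (The true optimum is 36, so greedy overshoots here.)

41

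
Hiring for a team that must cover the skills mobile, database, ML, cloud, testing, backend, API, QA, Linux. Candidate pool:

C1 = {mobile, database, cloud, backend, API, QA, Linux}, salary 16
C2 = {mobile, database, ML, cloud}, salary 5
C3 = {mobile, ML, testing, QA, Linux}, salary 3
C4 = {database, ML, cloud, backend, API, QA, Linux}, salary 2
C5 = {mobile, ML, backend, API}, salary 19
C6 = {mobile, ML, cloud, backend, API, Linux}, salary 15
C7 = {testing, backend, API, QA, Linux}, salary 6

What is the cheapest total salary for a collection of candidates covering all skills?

C3, C4 cover every skill at salary 3 + 2 = 5.
Any cover uses at least 2 candidates; among all covering selections none totals below 5.

5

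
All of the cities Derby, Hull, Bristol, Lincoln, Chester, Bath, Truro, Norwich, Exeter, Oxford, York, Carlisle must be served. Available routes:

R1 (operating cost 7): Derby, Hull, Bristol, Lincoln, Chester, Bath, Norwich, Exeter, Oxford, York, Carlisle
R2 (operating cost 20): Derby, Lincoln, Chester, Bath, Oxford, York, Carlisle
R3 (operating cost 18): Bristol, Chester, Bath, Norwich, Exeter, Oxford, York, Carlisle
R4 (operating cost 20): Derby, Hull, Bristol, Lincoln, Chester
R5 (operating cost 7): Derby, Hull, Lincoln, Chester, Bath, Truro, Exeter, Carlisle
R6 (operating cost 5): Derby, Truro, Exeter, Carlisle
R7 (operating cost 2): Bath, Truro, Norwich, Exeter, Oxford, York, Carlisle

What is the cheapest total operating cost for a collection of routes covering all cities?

9

R1, R7 cover every city at operating cost 7 + 2 = 9.
Any cover uses at least 2 routes; among all covering selections none totals below 9.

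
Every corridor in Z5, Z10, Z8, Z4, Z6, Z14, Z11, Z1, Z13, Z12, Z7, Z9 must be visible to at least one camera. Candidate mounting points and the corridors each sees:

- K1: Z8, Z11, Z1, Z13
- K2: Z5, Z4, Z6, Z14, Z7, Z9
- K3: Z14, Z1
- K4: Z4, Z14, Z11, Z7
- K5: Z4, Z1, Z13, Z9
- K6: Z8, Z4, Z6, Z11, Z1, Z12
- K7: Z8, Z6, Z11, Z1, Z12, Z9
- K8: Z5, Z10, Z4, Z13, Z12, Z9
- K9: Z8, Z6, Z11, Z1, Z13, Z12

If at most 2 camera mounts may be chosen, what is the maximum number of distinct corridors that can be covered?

11

Choosing K2, K9 covers {Z5, Z8, Z4, Z6, Z14, Z11, Z1, Z13, Z12, Z7, Z9} — 11 corridors.
No choice of 2 camera mounts does better; here Z10 is left uncovered.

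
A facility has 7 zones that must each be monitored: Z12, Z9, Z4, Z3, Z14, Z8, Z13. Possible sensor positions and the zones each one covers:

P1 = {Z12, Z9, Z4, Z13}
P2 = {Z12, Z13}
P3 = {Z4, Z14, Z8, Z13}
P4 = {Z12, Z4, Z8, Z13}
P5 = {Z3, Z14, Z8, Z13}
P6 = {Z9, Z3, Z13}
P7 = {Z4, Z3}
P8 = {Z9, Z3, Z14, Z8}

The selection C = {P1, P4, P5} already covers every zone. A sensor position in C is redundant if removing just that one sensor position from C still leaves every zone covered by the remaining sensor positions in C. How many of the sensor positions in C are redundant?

1

Drop P1: Z9 uncovered — not redundant.
Drop P4: the rest still cover every zone — redundant.
Drop P5: Z3, Z14 uncovered — not redundant.
1 redundant: P4.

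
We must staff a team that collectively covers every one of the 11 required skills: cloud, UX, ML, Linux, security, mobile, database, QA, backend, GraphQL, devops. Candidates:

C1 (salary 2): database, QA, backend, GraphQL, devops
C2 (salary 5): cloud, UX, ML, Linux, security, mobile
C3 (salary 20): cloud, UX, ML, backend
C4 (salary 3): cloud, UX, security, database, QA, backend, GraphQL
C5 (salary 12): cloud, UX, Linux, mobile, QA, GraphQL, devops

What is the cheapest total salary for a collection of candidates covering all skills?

7

C1, C2 cover every skill at salary 2 + 5 = 7.
Any cover uses at least 2 candidates; among all covering selections none totals below 7.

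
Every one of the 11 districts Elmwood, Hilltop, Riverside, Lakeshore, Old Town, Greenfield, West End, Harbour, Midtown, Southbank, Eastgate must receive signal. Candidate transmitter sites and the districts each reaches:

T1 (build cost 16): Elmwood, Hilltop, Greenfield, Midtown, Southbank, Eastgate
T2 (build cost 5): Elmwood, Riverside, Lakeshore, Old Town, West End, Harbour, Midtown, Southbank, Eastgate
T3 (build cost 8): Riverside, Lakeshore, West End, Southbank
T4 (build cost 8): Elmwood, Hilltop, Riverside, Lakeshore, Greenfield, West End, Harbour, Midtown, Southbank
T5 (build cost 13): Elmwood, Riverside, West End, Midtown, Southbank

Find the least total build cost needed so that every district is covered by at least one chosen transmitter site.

T2, T4 cover every district at build cost 5 + 8 = 13.
Any cover uses at least 2 transmitter sites; among all covering selections none totals below 13.

13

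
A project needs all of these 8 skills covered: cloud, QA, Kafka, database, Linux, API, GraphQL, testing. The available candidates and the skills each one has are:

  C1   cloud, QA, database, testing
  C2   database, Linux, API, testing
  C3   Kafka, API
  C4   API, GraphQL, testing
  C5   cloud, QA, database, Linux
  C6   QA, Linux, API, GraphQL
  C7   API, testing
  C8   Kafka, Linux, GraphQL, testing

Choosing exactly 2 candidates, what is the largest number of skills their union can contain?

7

Choosing C1, C6 covers {cloud, QA, database, Linux, API, GraphQL, testing} — 7 skills.
No choice of 2 candidates does better; here Kafka is left uncovered.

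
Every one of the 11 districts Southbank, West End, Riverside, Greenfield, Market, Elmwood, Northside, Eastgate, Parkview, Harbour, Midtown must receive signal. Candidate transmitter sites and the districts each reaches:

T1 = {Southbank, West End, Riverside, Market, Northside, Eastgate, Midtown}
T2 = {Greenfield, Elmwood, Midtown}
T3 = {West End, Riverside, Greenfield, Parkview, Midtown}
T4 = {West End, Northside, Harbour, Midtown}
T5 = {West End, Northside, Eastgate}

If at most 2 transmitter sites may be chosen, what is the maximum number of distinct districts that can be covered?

9

Choosing T1, T2 covers {Southbank, West End, Riverside, Greenfield, Market, Elmwood, Northside, Eastgate, Midtown} — 9 districts.
No choice of 2 transmitter sites does better; here Parkview, Harbour are left uncovered.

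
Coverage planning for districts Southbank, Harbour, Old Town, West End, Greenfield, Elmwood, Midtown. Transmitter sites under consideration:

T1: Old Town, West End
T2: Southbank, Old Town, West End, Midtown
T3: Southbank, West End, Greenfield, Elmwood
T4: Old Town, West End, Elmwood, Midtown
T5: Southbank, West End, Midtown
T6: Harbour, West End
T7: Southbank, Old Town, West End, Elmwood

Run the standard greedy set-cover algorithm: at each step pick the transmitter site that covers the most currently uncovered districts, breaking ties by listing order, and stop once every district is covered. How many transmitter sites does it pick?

Pick 1: T2 covers 4 new districts (Southbank, Old Town, West End, Midtown).
Pick 2: T3 covers 2 new districts (Greenfield, Elmwood).
Pick 3: T6 covers 1 new districts (Harbour).
Greedy uses 3 transmitter sites.

3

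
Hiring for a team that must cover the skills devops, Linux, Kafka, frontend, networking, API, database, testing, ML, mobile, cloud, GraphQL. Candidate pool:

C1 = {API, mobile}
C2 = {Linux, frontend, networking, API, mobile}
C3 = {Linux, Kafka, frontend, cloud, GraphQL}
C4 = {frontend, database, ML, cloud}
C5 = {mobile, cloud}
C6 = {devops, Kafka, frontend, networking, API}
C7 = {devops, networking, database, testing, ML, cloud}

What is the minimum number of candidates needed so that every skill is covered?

3

C1, C3, C7 together cover {devops, Linux, Kafka, frontend, networking, API, database, testing, ML, mobile, cloud, GraphQL} — every skill.
No 2 of the 7 candidates cover everything (all 21 pairs fall short), so 3 is minimum.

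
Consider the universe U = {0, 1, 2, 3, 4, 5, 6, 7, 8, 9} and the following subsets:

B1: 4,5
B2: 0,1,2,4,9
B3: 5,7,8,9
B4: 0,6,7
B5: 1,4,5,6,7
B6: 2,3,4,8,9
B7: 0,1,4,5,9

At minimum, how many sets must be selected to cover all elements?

B2, B5, B6 together cover {0, 1, 2, 3, 4, 5, 6, 7, 8, 9} — every element.
No 2 of the 7 sets cover everything (all 21 pairs fall short), so 3 is minimum.

3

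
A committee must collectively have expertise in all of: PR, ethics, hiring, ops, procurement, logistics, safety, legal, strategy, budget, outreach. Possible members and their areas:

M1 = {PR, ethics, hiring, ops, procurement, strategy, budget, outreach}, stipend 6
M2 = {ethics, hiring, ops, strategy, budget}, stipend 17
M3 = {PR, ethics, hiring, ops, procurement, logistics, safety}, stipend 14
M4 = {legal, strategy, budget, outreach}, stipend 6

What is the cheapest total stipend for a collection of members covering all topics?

20

M3, M4 cover every topic at stipend 14 + 6 = 20.
Any cover uses at least 2 members; among all covering selections none totals below 20.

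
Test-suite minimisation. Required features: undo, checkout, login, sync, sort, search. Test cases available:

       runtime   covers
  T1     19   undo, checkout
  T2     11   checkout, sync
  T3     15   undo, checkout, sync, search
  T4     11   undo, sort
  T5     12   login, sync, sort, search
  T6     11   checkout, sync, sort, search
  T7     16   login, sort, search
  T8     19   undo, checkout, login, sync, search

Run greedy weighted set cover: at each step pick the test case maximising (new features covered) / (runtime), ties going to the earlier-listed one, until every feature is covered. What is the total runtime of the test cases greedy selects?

Pick 1: T6 adds 4 new (checkout, sync, sort, search) at runtime 11 (ratio 4/11).
Pick 2: T8 adds 2 new (undo, login) at runtime 19 (ratio 2/19).
Greedy total runtime: 11 + 19 = 30. (The true optimum is 27, so greedy overshoots here.)

30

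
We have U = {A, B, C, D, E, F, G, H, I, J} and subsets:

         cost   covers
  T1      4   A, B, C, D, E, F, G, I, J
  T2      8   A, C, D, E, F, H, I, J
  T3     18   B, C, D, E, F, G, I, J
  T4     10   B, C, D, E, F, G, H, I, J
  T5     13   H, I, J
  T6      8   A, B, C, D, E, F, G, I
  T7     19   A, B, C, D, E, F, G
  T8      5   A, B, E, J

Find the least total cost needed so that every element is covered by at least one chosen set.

12

T1, T2 cover every element at cost 4 + 8 = 12.
Any cover uses at least 2 sets; among all covering selections none totals below 12.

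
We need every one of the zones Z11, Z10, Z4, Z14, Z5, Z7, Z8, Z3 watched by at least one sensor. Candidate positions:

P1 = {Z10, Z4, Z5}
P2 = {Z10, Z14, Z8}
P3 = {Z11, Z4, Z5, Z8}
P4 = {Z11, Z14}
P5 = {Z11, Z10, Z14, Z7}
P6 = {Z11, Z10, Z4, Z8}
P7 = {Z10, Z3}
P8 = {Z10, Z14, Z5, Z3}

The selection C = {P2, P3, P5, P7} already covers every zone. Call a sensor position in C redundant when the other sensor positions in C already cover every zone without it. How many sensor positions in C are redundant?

Drop P2: the rest still cover every zone — redundant.
Drop P3: Z4, Z5 uncovered — not redundant.
Drop P5: Z7 uncovered — not redundant.
Drop P7: Z3 uncovered — not redundant.
1 redundant: P2.

1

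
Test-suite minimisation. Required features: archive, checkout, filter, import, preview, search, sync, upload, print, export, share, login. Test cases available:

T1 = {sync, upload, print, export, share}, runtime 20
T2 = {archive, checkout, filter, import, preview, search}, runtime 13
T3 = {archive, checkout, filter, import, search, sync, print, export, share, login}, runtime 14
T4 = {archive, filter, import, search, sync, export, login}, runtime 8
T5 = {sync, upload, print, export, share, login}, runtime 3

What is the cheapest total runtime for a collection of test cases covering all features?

T2, T5 cover every feature at runtime 13 + 3 = 16.
Any cover uses at least 2 test cases; among all covering selections none totals below 16.

16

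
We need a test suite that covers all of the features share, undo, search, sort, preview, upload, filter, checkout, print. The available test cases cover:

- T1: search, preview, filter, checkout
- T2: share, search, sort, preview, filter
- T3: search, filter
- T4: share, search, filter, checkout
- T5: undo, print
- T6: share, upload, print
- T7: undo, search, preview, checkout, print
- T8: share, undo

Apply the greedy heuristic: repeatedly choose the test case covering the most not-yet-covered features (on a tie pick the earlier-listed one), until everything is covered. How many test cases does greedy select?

Pick 1: T2 covers 5 new features (share, search, sort, preview, filter).
Pick 2: T7 covers 3 new features (undo, checkout, print).
Pick 3: T6 covers 1 new features (upload).
Greedy uses 3 test cases.

3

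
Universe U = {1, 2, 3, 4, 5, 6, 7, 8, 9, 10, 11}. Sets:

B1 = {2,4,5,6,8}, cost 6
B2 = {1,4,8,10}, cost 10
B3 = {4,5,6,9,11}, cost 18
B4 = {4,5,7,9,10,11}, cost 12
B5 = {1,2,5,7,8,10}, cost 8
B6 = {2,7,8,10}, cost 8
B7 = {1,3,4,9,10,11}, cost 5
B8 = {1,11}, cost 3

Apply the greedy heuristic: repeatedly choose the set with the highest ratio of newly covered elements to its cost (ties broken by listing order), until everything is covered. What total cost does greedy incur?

19

Pick 1: B7 adds 6 new (1, 3, 4, 9, 10, 11) at cost 5 (ratio 6/5).
Pick 2: B1 adds 4 new (2, 5, 6, 8) at cost 6 (ratio 4/6).
Pick 3: B5 adds 1 new (7) at cost 8 (ratio 1/8).
Greedy total cost: 5 + 6 + 8 = 19.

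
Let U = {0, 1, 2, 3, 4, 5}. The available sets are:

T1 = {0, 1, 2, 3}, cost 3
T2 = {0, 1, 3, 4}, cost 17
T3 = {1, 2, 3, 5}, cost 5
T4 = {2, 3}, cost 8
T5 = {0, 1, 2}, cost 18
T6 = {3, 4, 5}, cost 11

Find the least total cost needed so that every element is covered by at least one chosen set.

T1, T6 cover every element at cost 3 + 11 = 14.
Any cover uses at least 2 sets; among all covering selections none totals below 14.
Greedy by coverage-per-cost would pick T1, T3, T6 for 19 — worse than the optimum 14.

14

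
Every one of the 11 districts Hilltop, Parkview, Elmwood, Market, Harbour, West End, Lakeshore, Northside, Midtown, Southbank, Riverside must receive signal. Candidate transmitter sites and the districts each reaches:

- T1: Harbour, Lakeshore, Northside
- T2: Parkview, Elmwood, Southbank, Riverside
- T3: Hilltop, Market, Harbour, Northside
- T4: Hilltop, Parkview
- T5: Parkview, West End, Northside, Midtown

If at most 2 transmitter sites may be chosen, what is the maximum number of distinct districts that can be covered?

Choosing T2, T3 covers {Hilltop, Parkview, Elmwood, Market, Harbour, Northside, Southbank, Riverside} — 8 districts.
No choice of 2 transmitter sites does better; here West End, Lakeshore, Midtown are left uncovered.

8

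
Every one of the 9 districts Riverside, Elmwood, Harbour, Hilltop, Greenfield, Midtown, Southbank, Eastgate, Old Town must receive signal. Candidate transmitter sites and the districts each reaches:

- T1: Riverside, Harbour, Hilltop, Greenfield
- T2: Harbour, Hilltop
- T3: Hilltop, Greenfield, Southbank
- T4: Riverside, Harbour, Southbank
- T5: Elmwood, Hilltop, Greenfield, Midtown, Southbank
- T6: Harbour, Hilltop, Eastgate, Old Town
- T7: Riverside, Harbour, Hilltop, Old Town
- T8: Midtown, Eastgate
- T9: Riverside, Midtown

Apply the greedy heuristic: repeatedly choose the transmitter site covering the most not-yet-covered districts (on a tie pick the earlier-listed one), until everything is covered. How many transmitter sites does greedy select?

3

Pick 1: T5 covers 5 new districts (Elmwood, Hilltop, Greenfield, Midtown, Southbank).
Pick 2: T6 covers 3 new districts (Harbour, Eastgate, Old Town).
Pick 3: T1 covers 1 new districts (Riverside).
Greedy uses 3 transmitter sites.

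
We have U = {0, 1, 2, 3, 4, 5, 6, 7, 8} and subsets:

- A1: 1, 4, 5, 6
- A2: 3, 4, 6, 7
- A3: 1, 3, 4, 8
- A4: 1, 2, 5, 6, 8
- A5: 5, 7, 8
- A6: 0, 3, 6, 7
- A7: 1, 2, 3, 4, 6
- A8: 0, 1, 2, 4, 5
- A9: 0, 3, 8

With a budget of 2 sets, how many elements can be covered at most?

Choosing A2, A4 covers {1, 2, 3, 4, 5, 6, 7, 8} — 8 elements.
No choice of 2 sets does better; here 0 is left uncovered.

8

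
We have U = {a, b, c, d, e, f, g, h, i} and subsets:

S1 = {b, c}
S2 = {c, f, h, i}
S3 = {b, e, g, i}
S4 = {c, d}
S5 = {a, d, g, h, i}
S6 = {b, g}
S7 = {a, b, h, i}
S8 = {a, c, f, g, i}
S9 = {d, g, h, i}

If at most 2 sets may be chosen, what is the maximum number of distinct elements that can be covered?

Choosing S1, S5 covers {a, b, c, d, g, h, i} — 7 elements.
No choice of 2 sets does better; here e, f are left uncovered.

7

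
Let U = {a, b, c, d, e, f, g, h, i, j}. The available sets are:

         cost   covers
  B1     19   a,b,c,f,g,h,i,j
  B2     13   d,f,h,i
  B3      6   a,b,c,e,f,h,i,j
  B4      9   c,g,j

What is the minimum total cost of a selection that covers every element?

28

B2, B3, B4 cover every element at cost 13 + 6 + 9 = 28.
Any cover uses at least 3 sets; among all covering selections none totals below 28.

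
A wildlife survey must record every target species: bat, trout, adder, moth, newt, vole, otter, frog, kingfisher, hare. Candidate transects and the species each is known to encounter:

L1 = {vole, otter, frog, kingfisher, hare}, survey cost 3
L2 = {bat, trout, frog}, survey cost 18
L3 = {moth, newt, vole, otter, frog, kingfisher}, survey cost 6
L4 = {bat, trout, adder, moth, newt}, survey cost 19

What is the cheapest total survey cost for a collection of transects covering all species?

L1, L4 cover every species at survey cost 3 + 19 = 22.
Any cover uses at least 2 transects; among all covering selections none totals below 22.
Greedy by coverage-per-survey cost would pick L1, L3, L4 for 28 — worse than the optimum 22.

22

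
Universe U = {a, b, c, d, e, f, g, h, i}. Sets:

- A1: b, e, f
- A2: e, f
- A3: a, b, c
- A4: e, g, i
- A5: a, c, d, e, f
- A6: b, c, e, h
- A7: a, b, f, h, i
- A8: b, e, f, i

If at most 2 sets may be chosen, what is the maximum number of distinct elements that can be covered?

Choosing A5, A7 covers {a, b, c, d, e, f, h, i} — 8 elements.
No choice of 2 sets does better; here g is left uncovered.

8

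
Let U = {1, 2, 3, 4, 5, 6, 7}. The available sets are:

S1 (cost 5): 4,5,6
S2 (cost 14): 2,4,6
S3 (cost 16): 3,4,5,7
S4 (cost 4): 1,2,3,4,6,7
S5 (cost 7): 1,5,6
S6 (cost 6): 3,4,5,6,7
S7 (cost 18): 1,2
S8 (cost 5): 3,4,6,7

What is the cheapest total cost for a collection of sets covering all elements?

S1, S4 cover every element at cost 5 + 4 = 9.
Any cover uses at least 2 sets; among all covering selections none totals below 9.

9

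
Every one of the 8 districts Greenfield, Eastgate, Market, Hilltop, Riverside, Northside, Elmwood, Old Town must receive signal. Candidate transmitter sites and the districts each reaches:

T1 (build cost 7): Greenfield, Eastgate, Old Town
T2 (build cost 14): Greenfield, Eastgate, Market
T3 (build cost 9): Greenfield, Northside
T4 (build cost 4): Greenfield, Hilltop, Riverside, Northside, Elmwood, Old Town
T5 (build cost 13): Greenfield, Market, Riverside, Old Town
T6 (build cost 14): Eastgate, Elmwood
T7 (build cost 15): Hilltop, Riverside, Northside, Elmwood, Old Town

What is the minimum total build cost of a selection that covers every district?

T2, T4 cover every district at build cost 14 + 4 = 18.
Any cover uses at least 2 transmitter sites; among all covering selections none totals below 18.
Greedy by coverage-per-build cost would pick T4, T1, T5 for 24 — worse than the optimum 18.

18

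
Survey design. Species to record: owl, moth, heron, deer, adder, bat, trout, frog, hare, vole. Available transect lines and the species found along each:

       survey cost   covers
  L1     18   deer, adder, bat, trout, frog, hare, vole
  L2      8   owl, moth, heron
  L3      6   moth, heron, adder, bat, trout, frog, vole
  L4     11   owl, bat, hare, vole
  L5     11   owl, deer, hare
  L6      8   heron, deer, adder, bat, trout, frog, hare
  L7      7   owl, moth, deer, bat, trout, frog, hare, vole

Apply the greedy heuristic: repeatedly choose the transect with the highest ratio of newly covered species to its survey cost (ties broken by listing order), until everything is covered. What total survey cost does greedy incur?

Pick 1: L3 adds 7 new (moth, heron, adder, bat, trout, frog, vole) at survey cost 6 (ratio 7/6).
Pick 2: L7 adds 3 new (owl, deer, hare) at survey cost 7 (ratio 3/7).
Greedy total survey cost: 6 + 7 = 13.

13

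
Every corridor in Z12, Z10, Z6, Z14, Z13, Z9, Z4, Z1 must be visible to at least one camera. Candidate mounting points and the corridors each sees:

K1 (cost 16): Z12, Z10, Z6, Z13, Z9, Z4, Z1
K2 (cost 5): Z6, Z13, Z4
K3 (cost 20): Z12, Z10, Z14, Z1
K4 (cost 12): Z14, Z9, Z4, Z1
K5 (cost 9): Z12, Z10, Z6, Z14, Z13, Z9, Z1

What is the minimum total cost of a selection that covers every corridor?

K2, K5 cover every corridor at cost 5 + 9 = 14.
Any cover uses at least 2 camera mounts; among all covering selections none totals below 14.

14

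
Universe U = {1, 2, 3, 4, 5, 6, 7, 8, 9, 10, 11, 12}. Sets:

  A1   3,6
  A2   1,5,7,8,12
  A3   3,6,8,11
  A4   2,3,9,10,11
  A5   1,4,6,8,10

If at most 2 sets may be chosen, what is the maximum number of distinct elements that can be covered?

Choosing A2, A4 covers {1, 2, 3, 5, 7, 8, 9, 10, 11, 12} — 10 elements.
No choice of 2 sets does better; here 4, 6 are left uncovered.

10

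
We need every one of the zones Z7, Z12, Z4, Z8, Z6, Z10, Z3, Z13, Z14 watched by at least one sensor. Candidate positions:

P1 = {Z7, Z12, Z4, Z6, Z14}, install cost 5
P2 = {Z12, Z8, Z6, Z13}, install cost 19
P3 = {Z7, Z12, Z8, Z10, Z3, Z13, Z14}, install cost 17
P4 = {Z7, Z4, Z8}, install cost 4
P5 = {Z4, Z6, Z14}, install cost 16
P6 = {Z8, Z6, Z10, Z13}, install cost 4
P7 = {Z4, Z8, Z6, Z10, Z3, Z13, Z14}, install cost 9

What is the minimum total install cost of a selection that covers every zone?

P1, P7 cover every zone at install cost 5 + 9 = 14.
Any cover uses at least 2 sensor positions; among all covering selections none totals below 14.
Greedy by coverage-per-install cost would pick P1, P6, P7 for 18 — worse than the optimum 14.

14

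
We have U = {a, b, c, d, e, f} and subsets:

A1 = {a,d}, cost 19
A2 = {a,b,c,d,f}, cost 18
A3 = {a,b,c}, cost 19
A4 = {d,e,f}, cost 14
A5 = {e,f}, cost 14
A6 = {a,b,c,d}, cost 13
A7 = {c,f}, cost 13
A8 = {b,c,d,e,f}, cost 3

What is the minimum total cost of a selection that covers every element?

16

A6, A8 cover every element at cost 13 + 3 = 16.
Any cover uses at least 2 sets; among all covering selections none totals below 16.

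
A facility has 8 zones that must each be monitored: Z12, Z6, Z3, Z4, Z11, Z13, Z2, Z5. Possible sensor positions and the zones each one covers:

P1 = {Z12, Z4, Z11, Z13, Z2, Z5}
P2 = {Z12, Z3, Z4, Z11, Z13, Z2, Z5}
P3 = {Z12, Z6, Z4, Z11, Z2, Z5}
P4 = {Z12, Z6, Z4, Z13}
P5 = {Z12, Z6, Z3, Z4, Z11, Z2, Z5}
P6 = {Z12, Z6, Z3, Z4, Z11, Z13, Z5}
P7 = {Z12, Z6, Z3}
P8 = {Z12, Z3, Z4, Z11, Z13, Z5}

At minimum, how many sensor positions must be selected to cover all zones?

P1, P5 together cover {Z12, Z6, Z3, Z4, Z11, Z13, Z2, Z5} — every zone.
No single sensor position contains all 8 zones, so 2 is optimal.

2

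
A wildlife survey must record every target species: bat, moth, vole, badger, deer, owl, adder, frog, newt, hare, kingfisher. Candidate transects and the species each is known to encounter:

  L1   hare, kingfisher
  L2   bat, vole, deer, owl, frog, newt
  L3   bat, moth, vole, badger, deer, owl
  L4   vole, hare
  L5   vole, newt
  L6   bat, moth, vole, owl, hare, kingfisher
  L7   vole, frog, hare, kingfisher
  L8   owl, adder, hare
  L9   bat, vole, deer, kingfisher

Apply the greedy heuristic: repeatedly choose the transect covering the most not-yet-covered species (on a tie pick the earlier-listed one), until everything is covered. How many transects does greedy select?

Pick 1: L2 covers 6 new species (bat, vole, deer, owl, frog, newt).
Pick 2: L6 covers 3 new species (moth, hare, kingfisher).
Pick 3: L3 covers 1 new species (badger).
Pick 4: L8 covers 1 new species (adder).
Greedy uses 4 transects.

4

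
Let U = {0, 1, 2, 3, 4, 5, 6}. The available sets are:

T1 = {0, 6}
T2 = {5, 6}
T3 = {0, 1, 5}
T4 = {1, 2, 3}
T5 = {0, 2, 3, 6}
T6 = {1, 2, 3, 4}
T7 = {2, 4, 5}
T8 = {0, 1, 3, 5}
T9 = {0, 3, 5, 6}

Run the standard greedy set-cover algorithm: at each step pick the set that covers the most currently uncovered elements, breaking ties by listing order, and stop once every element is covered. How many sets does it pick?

3

Pick 1: T5 covers 4 new elements (0, 2, 3, 6).
Pick 2: T3 covers 2 new elements (1, 5).
Pick 3: T6 covers 1 new elements (4).
Greedy uses 3 sets. (The true minimum is 2.)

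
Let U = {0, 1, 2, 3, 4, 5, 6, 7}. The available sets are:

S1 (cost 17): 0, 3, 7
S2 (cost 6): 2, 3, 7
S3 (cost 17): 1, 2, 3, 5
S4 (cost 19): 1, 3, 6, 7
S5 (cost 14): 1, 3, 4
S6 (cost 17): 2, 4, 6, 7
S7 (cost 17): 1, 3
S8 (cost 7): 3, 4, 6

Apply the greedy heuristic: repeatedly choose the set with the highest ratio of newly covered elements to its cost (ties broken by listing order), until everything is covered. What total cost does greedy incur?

Pick 1: S2 adds 3 new (2, 3, 7) at cost 6 (ratio 3/6).
Pick 2: S8 adds 2 new (4, 6) at cost 7 (ratio 2/7).
Pick 3: S3 adds 2 new (1, 5) at cost 17 (ratio 2/17).
Pick 4: S1 adds 1 new (0) at cost 17 (ratio 1/17).
Greedy total cost: 6 + 7 + 17 + 17 = 47. (The true optimum is 41, so greedy overshoots here.)

47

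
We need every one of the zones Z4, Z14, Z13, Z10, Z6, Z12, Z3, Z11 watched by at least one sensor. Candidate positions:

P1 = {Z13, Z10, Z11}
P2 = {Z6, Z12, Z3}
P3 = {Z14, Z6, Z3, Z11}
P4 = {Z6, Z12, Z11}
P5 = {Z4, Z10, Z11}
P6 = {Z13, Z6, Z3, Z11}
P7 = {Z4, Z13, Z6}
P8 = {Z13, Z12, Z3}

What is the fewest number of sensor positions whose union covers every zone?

3

P3, P5, P8 together cover {Z4, Z14, Z13, Z10, Z6, Z12, Z3, Z11} — every zone.
No 2 of the 8 sensor positions cover everything (all 28 pairs fall short), so 3 is minimum.
Greedy (largest uncovered first) would take P3, P1, P2, P5 — 4 sensor positions — but 3 suffice.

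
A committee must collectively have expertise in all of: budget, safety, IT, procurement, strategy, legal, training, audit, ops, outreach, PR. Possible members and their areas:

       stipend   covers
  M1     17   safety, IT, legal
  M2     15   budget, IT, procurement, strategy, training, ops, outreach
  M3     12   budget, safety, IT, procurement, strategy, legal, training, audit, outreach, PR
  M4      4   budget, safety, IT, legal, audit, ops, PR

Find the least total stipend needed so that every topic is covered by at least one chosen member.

M3, M4 cover every topic at stipend 12 + 4 = 16.
Any cover uses at least 2 members; among all covering selections none totals below 16.

16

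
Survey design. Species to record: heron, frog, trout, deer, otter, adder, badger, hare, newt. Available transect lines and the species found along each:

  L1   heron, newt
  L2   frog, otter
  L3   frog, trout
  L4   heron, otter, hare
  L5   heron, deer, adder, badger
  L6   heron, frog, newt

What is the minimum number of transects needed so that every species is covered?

4

L1, L3, L4, L5 together cover {heron, frog, trout, deer, otter, adder, badger, hare, newt} — every species.
No 3 of the 6 transects cover everything (all 20 triples fall short), so 4 is minimum.
Greedy (largest uncovered first) would take L5, L2, L1, L3, L4 — 5 transects — but 4 suffice.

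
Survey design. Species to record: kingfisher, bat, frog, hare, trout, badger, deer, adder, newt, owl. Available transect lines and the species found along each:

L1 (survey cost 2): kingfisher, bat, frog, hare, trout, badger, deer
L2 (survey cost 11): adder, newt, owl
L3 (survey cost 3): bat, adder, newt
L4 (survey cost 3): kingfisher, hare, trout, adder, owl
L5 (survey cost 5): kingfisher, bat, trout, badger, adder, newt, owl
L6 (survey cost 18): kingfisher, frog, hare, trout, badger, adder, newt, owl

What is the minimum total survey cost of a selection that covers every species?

L1, L5 cover every species at survey cost 2 + 5 = 7.
Any cover uses at least 2 transects; among all covering selections none totals below 7.

7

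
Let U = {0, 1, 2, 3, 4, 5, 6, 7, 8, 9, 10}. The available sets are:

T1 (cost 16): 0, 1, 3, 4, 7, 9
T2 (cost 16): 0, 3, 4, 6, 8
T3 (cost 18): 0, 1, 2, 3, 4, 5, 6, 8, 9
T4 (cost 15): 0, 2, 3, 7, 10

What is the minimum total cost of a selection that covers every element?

T3, T4 cover every element at cost 18 + 15 = 33.
Any cover uses at least 2 sets; among all covering selections none totals below 33.

33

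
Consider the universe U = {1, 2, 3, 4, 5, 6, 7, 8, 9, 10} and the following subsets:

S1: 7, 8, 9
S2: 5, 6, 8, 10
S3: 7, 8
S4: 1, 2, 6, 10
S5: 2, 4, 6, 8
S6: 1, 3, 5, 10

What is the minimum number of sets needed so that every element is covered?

3

S1, S5, S6 together cover {1, 2, 3, 4, 5, 6, 7, 8, 9, 10} — every element.
No 2 of the 6 sets cover everything (all 15 pairs fall short), so 3 is minimum.
Greedy (largest uncovered first) would take S2, S1, S4, S5, S6 — 5 sets — but 3 suffice.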